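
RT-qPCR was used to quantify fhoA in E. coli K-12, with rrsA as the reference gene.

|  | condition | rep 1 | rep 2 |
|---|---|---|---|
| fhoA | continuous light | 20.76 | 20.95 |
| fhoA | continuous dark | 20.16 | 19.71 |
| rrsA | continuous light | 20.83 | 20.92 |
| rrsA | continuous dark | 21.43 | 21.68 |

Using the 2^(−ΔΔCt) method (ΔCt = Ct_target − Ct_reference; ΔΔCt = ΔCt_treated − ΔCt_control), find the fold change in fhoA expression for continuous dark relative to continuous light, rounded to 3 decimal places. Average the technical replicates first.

Mean Ct: fhoA continuous light 20.855; fhoA continuous dark 19.935; rrsA continuous light 20.875; rrsA continuous dark 21.555
ΔCt(continuous light) = 20.855 − 20.875 = -0.020
ΔCt(continuous dark) = 19.935 − 21.555 = -1.620
ΔΔCt = -1.620 − (-0.020) = -1.600
Fold change = 2^(−(-1.600)) = 2^1.600 = 3.0314

3.031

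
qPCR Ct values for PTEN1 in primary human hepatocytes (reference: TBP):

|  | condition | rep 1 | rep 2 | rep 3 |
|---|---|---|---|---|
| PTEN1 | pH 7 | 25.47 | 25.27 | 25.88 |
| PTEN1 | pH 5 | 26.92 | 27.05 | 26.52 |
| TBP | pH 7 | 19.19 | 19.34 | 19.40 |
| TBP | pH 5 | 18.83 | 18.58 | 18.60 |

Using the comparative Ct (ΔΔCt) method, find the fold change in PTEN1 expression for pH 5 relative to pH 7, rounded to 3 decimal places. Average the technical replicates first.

0.262

Mean Ct: PTEN1 pH 7 25.540; PTEN1 pH 5 26.830; TBP pH 7 19.310; TBP pH 5 18.670
ΔCt(pH 7) = 25.540 − 19.310 = 6.230
ΔCt(pH 5) = 26.830 − 18.670 = 8.160
ΔΔCt = 8.160 − 6.230 = 1.930
Fold change = 2^(−1.930) = 0.2624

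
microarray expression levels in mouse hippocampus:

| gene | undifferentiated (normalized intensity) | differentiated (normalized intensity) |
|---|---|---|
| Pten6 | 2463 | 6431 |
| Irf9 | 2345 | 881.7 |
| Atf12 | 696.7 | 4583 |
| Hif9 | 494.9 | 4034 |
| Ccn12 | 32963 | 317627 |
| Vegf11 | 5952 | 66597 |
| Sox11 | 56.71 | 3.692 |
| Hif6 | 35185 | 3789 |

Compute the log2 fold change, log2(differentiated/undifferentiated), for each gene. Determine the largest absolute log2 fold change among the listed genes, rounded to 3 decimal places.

log2(6431/2463) = 1.385  (Pten6)
log2(881.7/2345) = -1.411  (Irf9)
log2(4583/696.7) = 2.718  (Atf12)
log2(4034/494.9) = 3.027  (Hif9)
log2(317627/32963) = 3.268  (Ccn12)
log2(66597/5952) = 3.484  (Vegf11)
log2(3.692/56.71) = -3.941  (Sox11)
log2(3789/35185) = -3.215  (Hif6)
The largest magnitude belongs to Sox11.

3.941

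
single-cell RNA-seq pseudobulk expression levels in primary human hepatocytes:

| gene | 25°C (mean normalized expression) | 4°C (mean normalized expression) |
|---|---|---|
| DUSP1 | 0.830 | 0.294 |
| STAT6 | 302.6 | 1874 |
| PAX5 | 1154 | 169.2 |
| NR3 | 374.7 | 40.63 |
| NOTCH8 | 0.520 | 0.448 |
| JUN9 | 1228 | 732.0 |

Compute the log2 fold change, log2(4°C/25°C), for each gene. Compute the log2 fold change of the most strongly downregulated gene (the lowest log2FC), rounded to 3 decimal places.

-3.205

log2(0.294/0.830) = -1.497  (DUSP1)
log2(1874/302.6) = 2.631  (STAT6)
log2(169.2/1154) = -2.770  (PAX5)
log2(40.63/374.7) = -3.205  (NR3)
log2(0.448/0.520) = -0.215  (NOTCH8)
log2(732.0/1228) = -0.746  (JUN9)
NR3 is most strongly downregulated.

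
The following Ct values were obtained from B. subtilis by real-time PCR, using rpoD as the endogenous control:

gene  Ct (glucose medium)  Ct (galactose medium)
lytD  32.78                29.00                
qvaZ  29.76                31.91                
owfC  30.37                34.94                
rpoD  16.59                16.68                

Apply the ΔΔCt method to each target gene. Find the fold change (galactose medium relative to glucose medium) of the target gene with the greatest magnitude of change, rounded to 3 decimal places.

lytD: ΔΔCt = (29.00−16.68) − (32.78−16.59) = 12.32 − 16.19 = -3.87; fold change = 2^3.87 = 14.621
qvaZ: ΔΔCt = (31.91−16.68) − (29.76−16.59) = 15.23 − 13.17 = 2.06; fold change = 2^-2.06 = 0.240
owfC: ΔΔCt = (34.94−16.68) − (30.37−16.59) = 18.26 − 13.78 = 4.48; fold change = 2^-4.48 = 0.045
owfC has the largest |ΔΔCt| = 4.48.

0.045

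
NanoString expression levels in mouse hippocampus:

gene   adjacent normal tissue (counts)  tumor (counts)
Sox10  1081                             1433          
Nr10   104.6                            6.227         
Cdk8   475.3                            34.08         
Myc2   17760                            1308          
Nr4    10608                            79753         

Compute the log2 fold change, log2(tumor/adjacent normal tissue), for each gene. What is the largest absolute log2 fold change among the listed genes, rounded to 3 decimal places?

log2(1433/1081) = 0.407  (Sox10)
log2(6.227/104.6) = -4.070  (Nr10)
log2(34.08/475.3) = -3.802  (Cdk8)
log2(1308/17760) = -3.763  (Myc2)
log2(79753/10608) = 2.910  (Nr4)
The largest magnitude belongs to Nr10.

4.070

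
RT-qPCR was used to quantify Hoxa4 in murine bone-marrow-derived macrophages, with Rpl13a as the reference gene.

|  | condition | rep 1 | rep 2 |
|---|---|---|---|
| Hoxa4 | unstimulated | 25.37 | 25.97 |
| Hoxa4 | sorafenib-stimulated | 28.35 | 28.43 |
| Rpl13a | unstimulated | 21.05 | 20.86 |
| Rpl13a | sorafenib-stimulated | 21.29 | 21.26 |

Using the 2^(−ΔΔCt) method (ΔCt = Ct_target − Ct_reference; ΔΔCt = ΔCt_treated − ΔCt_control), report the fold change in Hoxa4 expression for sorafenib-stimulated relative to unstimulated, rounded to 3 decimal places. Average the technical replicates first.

Mean Ct: Hoxa4 unstimulated 25.670; Hoxa4 sorafenib-stimulated 28.390; Rpl13a unstimulated 20.955; Rpl13a sorafenib-stimulated 21.275
ΔCt(unstimulated) = 25.670 − 20.955 = 4.715
ΔCt(sorafenib-stimulated) = 28.390 − 21.275 = 7.115
ΔΔCt = 7.115 − 4.715 = 2.400
Fold change = 2^(−2.400) = 0.1895

0.189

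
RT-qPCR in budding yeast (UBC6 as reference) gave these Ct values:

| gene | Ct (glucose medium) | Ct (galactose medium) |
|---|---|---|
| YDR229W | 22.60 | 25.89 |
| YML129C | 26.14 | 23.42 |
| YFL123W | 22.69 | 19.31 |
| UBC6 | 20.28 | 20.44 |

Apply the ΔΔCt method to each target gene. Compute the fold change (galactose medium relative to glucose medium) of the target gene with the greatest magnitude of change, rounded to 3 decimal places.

YDR229W: ΔΔCt = (25.89−20.44) − (22.60−20.28) = 5.45 − 2.32 = 3.13; fold change = 2^-3.13 = 0.114
YML129C: ΔΔCt = (23.42−20.44) − (26.14−20.28) = 2.98 − 5.86 = -2.88; fold change = 2^2.88 = 7.362
YFL123W: ΔΔCt = (19.31−20.44) − (22.69−20.28) = -1.13 − 2.41 = -3.54; fold change = 2^3.54 = 11.632
YFL123W has the largest |ΔΔCt| = 3.54.

11.632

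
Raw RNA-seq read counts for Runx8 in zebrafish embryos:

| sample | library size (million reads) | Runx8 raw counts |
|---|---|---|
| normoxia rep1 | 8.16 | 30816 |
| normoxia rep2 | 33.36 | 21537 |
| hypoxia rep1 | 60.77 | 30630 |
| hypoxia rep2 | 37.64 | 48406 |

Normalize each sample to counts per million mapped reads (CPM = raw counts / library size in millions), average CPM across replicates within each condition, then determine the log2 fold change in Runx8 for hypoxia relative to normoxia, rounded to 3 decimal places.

-1.305

CPM(normoxia rep1) = 30816 / 8.16 = 3776.4706
CPM(normoxia rep2) = 21537 / 33.36 = 645.5935
CPM(hypoxia rep1) = 30630 / 60.77 = 504.0316
CPM(hypoxia rep2) = 48406 / 37.64 = 1286.0255
mean CPM(normoxia) = 2211.0321; mean CPM(hypoxia) = 895.0285
Fold change = 895.0285 / 2211.0321 = 0.40480
log2(0.40480) = -1.3047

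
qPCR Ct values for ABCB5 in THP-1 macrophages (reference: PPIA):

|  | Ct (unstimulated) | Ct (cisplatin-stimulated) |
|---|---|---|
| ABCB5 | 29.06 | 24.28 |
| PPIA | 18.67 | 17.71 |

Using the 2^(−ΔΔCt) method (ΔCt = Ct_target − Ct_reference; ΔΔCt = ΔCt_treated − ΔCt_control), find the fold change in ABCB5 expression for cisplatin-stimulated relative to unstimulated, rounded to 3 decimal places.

ΔCt(unstimulated) = 29.060 − 18.670 = 10.390
ΔCt(cisplatin-stimulated) = 24.280 − 17.710 = 6.570
ΔΔCt = 6.570 − 10.390 = -3.820
Fold change = 2^(−(-3.820)) = 2^3.820 = 14.1232

14.123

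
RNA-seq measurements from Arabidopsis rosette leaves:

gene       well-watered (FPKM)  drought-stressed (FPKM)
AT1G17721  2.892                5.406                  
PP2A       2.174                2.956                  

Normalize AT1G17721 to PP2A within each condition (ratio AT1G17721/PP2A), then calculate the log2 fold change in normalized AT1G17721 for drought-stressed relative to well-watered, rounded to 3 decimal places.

AT1G17721/PP2A (well-watered) = 2.892 / 2.174 = 1.3303
AT1G17721/PP2A (drought-stressed) = 5.406 / 2.956 = 1.8288
Fold change = 1.8288 / 1.3303 = 1.3748
log2(1.3748) = 0.4592

0.459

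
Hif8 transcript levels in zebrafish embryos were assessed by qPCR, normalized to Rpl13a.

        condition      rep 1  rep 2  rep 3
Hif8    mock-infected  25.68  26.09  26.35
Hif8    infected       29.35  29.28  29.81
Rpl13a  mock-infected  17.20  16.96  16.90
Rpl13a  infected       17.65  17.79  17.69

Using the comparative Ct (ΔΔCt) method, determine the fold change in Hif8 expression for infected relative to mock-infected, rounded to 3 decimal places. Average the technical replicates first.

0.149

Mean Ct: Hif8 mock-infected 26.040; Hif8 infected 29.480; Rpl13a mock-infected 17.020; Rpl13a infected 17.710
ΔCt(mock-infected) = 26.040 − 17.020 = 9.020
ΔCt(infected) = 29.480 − 17.710 = 11.770
ΔΔCt = 11.770 − 9.020 = 2.750
Fold change = 2^(−2.750) = 0.1487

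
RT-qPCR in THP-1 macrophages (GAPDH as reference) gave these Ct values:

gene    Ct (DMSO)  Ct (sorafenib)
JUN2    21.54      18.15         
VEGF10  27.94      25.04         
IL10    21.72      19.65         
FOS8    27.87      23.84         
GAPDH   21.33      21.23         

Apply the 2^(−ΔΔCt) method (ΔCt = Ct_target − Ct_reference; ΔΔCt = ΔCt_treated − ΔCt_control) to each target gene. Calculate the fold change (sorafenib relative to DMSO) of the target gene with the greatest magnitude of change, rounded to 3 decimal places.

15.242

JUN2: ΔΔCt = (18.15−21.23) − (21.54−21.33) = -3.08 − 0.21 = -3.29; fold change = 2^3.29 = 9.781
VEGF10: ΔΔCt = (25.04−21.23) − (27.94−21.33) = 3.81 − 6.61 = -2.80; fold change = 2^2.80 = 6.964
IL10: ΔΔCt = (19.65−21.23) − (21.72−21.33) = -1.58 − 0.39 = -1.97; fold change = 2^1.97 = 3.918
FOS8: ΔΔCt = (23.84−21.23) − (27.87−21.33) = 2.61 − 6.54 = -3.93; fold change = 2^3.93 = 15.242
FOS8 has the largest |ΔΔCt| = 3.93.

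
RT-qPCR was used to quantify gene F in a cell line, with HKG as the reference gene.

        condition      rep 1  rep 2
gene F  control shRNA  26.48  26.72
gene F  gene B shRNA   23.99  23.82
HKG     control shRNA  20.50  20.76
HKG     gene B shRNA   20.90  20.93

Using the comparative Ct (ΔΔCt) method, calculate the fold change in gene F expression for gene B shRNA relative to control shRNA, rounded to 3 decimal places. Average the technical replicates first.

7.890

Mean Ct: gene F control shRNA 26.600; gene F gene B shRNA 23.905; HKG control shRNA 20.630; HKG gene B shRNA 20.915
ΔCt(control shRNA) = 26.600 − 20.630 = 5.970
ΔCt(gene B shRNA) = 23.905 − 20.915 = 2.990
ΔΔCt = 2.990 − 5.970 = -2.980
Fold change = 2^(−(-2.980)) = 2^2.980 = 7.8899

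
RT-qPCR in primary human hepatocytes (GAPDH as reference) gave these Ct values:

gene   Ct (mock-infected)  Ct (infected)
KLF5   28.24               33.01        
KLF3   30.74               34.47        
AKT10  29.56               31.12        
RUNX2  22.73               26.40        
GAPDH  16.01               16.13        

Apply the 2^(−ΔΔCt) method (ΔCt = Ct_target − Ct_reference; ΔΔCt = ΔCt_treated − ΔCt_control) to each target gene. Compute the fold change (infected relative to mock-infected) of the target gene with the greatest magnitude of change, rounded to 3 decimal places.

KLF5: ΔΔCt = (33.01−16.13) − (28.24−16.01) = 16.88 − 12.23 = 4.65; fold change = 2^-4.65 = 0.040
KLF3: ΔΔCt = (34.47−16.13) − (30.74−16.01) = 18.34 − 14.73 = 3.61; fold change = 2^-3.61 = 0.082
AKT10: ΔΔCt = (31.12−16.13) − (29.56−16.01) = 14.99 − 13.55 = 1.44; fold change = 2^-1.44 = 0.369
RUNX2: ΔΔCt = (26.40−16.13) − (22.73−16.01) = 10.27 − 6.72 = 3.55; fold change = 2^-3.55 = 0.085
KLF5 has the largest |ΔΔCt| = 4.65.

0.040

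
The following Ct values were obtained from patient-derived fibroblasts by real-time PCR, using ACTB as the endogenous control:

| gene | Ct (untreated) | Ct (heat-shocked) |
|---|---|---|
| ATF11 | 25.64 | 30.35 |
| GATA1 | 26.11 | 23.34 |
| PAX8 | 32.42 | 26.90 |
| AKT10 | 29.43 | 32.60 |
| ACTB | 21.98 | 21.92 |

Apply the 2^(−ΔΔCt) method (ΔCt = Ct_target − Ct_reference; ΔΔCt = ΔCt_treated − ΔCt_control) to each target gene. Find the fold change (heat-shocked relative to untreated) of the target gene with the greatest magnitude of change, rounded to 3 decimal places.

44.017

ATF11: ΔΔCt = (30.35−21.92) − (25.64−21.98) = 8.43 − 3.66 = 4.77; fold change = 2^-4.77 = 0.037
GATA1: ΔΔCt = (23.34−21.92) − (26.11−21.98) = 1.42 − 4.13 = -2.71; fold change = 2^2.71 = 6.543
PAX8: ΔΔCt = (26.90−21.92) − (32.42−21.98) = 4.98 − 10.44 = -5.46; fold change = 2^5.46 = 44.017
AKT10: ΔΔCt = (32.60−21.92) − (29.43−21.98) = 10.68 − 7.45 = 3.23; fold change = 2^-3.23 = 0.107
PAX8 has the largest |ΔΔCt| = 5.46.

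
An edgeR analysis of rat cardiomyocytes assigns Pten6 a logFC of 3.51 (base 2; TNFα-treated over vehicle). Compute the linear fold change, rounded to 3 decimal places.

Fold change = 2^(3.51) = 11.3924

11.392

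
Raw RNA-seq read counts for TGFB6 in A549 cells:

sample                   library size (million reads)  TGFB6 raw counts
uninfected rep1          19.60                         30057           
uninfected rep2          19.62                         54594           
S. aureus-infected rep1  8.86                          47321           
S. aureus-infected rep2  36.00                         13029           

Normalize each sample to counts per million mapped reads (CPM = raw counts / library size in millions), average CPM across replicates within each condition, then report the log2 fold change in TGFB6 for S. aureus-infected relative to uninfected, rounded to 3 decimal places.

CPM(uninfected rep1) = 30057 / 19.60 = 1533.5204
CPM(uninfected rep2) = 54594 / 19.62 = 2782.5688
CPM(S. aureus-infected rep1) = 47321 / 8.86 = 5340.9707
CPM(S. aureus-infected rep2) = 13029 / 36.00 = 361.9167
mean CPM(uninfected) = 2158.0446; mean CPM(S. aureus-infected) = 2851.4437
Fold change = 2851.4437 / 2158.0446 = 1.32131
log2(1.32131) = 0.4020

0.402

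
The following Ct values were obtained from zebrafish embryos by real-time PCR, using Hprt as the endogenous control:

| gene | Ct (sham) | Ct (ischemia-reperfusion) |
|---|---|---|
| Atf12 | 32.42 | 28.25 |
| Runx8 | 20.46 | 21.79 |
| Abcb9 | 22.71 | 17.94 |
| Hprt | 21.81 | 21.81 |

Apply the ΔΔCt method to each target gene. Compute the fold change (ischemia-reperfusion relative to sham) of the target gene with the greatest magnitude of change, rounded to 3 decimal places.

27.284

Atf12: ΔΔCt = (28.25−21.81) − (32.42−21.81) = 6.44 − 10.61 = -4.17; fold change = 2^4.17 = 18.001
Runx8: ΔΔCt = (21.79−21.81) − (20.46−21.81) = -0.02 − (-1.35) = 1.33; fold change = 2^-1.33 = 0.398
Abcb9: ΔΔCt = (17.94−21.81) − (22.71−21.81) = -3.87 − 0.90 = -4.77; fold change = 2^4.77 = 27.284
Abcb9 has the largest |ΔΔCt| = 4.77.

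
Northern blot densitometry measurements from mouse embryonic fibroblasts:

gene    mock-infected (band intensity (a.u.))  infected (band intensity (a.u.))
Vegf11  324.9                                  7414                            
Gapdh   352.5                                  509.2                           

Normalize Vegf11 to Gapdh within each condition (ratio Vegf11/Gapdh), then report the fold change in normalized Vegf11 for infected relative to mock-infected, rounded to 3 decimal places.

Vegf11/Gapdh (mock-infected) = 324.9 / 352.5 = 0.9217
Vegf11/Gapdh (infected) = 7414 / 509.2 = 14.56
Fold change = 14.56 / 0.9217 = 15.7970

15.797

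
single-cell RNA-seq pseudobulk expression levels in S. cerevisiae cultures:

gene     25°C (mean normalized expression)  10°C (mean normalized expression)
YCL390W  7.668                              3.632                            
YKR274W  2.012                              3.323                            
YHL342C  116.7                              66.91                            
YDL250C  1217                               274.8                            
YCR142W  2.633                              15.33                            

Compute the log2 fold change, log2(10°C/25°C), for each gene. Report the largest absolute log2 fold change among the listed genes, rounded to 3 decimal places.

log2(3.632/7.668) = -1.078  (YCL390W)
log2(3.323/2.012) = 0.724  (YKR274W)
log2(66.91/116.7) = -0.803  (YHL342C)
log2(274.8/1217) = -2.147  (YDL250C)
log2(15.33/2.633) = 2.542  (YCR142W)
The largest magnitude belongs to YCR142W.

2.542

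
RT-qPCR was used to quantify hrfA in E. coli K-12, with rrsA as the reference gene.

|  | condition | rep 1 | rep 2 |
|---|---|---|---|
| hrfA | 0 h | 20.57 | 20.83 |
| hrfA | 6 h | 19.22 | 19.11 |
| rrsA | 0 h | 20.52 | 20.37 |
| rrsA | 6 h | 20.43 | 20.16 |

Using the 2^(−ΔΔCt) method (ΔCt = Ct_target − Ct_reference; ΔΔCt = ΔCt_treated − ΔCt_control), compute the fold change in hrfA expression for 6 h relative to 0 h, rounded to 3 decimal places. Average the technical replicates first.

Mean Ct: hrfA 0 h 20.700; hrfA 6 h 19.165; rrsA 0 h 20.445; rrsA 6 h 20.295
ΔCt(0 h) = 20.700 − 20.445 = 0.255
ΔCt(6 h) = 19.165 − 20.295 = -1.130
ΔΔCt = -1.130 − 0.255 = -1.385
Fold change = 2^(−(-1.385)) = 2^1.385 = 2.6117

2.612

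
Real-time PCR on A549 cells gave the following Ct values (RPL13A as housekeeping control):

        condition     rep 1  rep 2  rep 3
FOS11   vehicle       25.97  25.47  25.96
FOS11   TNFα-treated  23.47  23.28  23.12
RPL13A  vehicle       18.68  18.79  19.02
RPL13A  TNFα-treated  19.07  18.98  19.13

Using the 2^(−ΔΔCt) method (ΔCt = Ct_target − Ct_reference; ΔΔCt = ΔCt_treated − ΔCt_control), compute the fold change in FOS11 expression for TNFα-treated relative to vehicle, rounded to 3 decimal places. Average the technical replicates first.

Mean Ct: FOS11 vehicle 25.800; FOS11 TNFα-treated 23.290; RPL13A vehicle 18.830; RPL13A TNFα-treated 19.060
ΔCt(vehicle) = 25.800 − 18.830 = 6.970
ΔCt(TNFα-treated) = 23.290 − 19.060 = 4.230
ΔΔCt = 4.230 − 6.970 = -2.740
Fold change = 2^(−(-2.740)) = 2^2.740 = 6.6807

6.681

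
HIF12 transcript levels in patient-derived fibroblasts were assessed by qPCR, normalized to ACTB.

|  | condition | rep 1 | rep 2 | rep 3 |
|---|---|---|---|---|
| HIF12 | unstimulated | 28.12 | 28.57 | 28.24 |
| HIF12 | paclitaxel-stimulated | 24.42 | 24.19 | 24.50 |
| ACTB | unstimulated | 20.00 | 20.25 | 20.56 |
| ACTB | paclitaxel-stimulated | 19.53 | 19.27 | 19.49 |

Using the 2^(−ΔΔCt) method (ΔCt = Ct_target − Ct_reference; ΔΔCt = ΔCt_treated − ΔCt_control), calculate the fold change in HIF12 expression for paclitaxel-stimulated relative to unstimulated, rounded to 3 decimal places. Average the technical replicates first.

8.574

Mean Ct: HIF12 unstimulated 28.310; HIF12 paclitaxel-stimulated 24.370; ACTB unstimulated 20.270; ACTB paclitaxel-stimulated 19.430
ΔCt(unstimulated) = 28.310 − 20.270 = 8.040
ΔCt(paclitaxel-stimulated) = 24.370 − 19.430 = 4.940
ΔΔCt = 4.940 − 8.040 = -3.100
Fold change = 2^(−(-3.100)) = 2^3.100 = 8.5742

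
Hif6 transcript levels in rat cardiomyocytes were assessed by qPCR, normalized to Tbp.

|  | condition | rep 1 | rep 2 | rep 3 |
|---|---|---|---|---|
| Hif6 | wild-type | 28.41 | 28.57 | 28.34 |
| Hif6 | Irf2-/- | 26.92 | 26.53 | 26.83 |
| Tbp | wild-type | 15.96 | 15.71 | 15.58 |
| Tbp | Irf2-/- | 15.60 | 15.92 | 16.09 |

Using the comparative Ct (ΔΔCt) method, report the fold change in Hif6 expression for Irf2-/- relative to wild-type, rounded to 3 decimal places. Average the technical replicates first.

3.482

Mean Ct: Hif6 wild-type 28.440; Hif6 Irf2-/- 26.760; Tbp wild-type 15.750; Tbp Irf2-/- 15.870
ΔCt(wild-type) = 28.440 − 15.750 = 12.690
ΔCt(Irf2-/-) = 26.760 − 15.870 = 10.890
ΔΔCt = 10.890 − 12.690 = -1.800
Fold change = 2^(−(-1.800)) = 2^1.800 = 3.4822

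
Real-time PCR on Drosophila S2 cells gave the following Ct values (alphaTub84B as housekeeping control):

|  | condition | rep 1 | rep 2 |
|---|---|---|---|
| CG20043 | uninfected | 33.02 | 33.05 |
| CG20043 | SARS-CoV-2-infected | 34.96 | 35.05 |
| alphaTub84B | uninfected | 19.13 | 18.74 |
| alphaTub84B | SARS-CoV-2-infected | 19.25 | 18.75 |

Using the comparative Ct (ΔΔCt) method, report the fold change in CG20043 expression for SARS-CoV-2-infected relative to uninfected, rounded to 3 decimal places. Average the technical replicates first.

Mean Ct: CG20043 uninfected 33.035; CG20043 SARS-CoV-2-infected 35.005; alphaTub84B uninfected 18.935; alphaTub84B SARS-CoV-2-infected 19.000
ΔCt(uninfected) = 33.035 − 18.935 = 14.100
ΔCt(SARS-CoV-2-infected) = 35.005 − 19.000 = 16.005
ΔΔCt = 16.005 − 14.100 = 1.905
Fold change = 2^(−1.905) = 0.2670

0.267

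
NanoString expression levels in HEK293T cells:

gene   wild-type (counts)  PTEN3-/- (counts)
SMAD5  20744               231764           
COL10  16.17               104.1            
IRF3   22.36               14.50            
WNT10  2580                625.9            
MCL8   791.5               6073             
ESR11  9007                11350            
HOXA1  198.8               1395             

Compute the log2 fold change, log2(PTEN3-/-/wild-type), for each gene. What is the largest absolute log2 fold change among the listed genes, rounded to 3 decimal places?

3.482

log2(231764/20744) = 3.482  (SMAD5)
log2(104.1/16.17) = 2.687  (COL10)
log2(14.50/22.36) = -0.625  (IRF3)
log2(625.9/2580) = -2.043  (WNT10)
log2(6073/791.5) = 2.940  (MCL8)
log2(11350/9007) = 0.334  (ESR11)
log2(1395/198.8) = 2.811  (HOXA1)
The largest magnitude belongs to SMAD5.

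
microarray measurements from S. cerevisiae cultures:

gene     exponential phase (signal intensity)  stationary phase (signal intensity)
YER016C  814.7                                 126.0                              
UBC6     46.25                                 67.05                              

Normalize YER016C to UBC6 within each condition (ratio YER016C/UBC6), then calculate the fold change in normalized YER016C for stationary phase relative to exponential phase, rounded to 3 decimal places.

YER016C/UBC6 (exponential phase) = 814.7 / 46.25 = 17.615
YER016C/UBC6 (stationary phase) = 126.0 / 67.05 = 1.8792
Fold change = 1.8792 / 17.615 = 0.1067

0.107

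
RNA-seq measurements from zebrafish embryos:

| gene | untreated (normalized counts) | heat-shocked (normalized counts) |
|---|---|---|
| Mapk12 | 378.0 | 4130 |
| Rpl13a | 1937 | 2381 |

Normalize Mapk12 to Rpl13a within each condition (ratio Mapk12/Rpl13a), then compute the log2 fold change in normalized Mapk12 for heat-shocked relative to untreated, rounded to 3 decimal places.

3.152

Mapk12/Rpl13a (untreated) = 378.0 / 1937 = 0.19515
Mapk12/Rpl13a (heat-shocked) = 4130 / 2381 = 1.7346
Fold change = 1.7346 / 0.19515 = 8.8885
log2(8.8885) = 3.1519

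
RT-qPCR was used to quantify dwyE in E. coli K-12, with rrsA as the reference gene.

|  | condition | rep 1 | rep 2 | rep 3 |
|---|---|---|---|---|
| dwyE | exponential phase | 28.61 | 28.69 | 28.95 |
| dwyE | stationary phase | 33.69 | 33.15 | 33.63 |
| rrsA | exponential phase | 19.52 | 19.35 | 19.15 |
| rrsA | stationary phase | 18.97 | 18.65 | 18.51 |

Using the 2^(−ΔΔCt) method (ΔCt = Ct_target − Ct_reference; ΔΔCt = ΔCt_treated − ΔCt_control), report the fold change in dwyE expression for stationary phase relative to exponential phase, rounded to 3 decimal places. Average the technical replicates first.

0.024

Mean Ct: dwyE exponential phase 28.750; dwyE stationary phase 33.490; rrsA exponential phase 19.340; rrsA stationary phase 18.710
ΔCt(exponential phase) = 28.750 − 19.340 = 9.410
ΔCt(stationary phase) = 33.490 − 18.710 = 14.780
ΔΔCt = 14.780 − 9.410 = 5.370
Fold change = 2^(−5.370) = 0.0242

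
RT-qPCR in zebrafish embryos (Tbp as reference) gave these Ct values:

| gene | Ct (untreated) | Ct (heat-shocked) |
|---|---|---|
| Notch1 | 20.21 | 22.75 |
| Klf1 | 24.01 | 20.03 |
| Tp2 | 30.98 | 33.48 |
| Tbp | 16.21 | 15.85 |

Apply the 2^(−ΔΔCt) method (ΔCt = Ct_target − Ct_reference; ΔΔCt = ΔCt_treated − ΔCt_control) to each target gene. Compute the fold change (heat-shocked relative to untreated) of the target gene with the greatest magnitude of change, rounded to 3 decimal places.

Notch1: ΔΔCt = (22.75−15.85) − (20.21−16.21) = 6.90 − 4.00 = 2.90; fold change = 2^-2.90 = 0.134
Klf1: ΔΔCt = (20.03−15.85) − (24.01−16.21) = 4.18 − 7.80 = -3.62; fold change = 2^3.62 = 12.295
Tp2: ΔΔCt = (33.48−15.85) − (30.98−16.21) = 17.63 − 14.77 = 2.86; fold change = 2^-2.86 = 0.138
Klf1 has the largest |ΔΔCt| = 3.62.

12.295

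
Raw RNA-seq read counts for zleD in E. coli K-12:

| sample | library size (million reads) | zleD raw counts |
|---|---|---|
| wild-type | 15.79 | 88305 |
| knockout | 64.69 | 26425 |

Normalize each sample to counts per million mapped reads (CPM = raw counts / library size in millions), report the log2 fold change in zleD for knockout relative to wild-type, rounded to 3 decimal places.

-3.775

CPM(wild-type) = 88305 / 15.79 = 5592.4636
CPM(knockout) = 26425 / 64.69 = 408.4866
Fold change = 408.4866 / 5592.4636 = 0.07304
log2(0.07304) = -3.7751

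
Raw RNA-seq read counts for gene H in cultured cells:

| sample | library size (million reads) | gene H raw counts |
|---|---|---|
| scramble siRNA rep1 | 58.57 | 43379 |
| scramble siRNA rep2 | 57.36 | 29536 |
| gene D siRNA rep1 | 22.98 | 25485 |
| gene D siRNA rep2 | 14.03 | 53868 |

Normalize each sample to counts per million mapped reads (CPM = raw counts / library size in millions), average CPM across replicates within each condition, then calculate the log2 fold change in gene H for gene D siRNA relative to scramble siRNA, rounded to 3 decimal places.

CPM(scramble siRNA rep1) = 43379 / 58.57 = 740.6351
CPM(scramble siRNA rep2) = 29536 / 57.36 = 514.9233
CPM(gene D siRNA rep1) = 25485 / 22.98 = 1109.0078
CPM(gene D siRNA rep2) = 53868 / 14.03 = 3839.4868
mean CPM(scramble siRNA) = 627.7792; mean CPM(gene D siRNA) = 2474.2473
Fold change = 2474.2473 / 627.7792 = 3.94127
log2(3.94127) = 1.9787

1.979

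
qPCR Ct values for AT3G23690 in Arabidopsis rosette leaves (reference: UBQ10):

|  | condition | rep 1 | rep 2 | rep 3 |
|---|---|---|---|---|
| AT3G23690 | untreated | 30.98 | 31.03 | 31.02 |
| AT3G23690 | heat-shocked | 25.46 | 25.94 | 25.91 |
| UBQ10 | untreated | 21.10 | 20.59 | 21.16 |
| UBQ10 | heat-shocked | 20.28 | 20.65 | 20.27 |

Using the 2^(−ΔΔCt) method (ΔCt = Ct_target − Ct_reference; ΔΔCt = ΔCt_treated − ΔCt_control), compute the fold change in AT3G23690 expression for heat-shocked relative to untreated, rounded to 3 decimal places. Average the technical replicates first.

Mean Ct: AT3G23690 untreated 31.010; AT3G23690 heat-shocked 25.770; UBQ10 untreated 20.950; UBQ10 heat-shocked 20.400
ΔCt(untreated) = 31.010 − 20.950 = 10.060
ΔCt(heat-shocked) = 25.770 − 20.400 = 5.370
ΔΔCt = 5.370 − 10.060 = -4.690
Fold change = 2^(−(-4.690)) = 2^4.690 = 25.8125

25.813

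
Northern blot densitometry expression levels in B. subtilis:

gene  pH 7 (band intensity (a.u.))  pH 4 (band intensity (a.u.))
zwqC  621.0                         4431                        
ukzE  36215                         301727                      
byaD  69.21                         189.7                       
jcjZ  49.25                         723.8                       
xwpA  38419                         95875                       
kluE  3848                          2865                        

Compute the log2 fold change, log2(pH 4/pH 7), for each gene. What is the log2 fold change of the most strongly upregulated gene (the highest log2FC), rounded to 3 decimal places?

3.877

log2(4431/621.0) = 2.835  (zwqC)
log2(301727/36215) = 3.059  (ukzE)
log2(189.7/69.21) = 1.455  (byaD)
log2(723.8/49.25) = 3.877  (jcjZ)
log2(95875/38419) = 1.319  (xwpA)
log2(2865/3848) = -0.426  (kluE)
jcjZ is most strongly upregulated.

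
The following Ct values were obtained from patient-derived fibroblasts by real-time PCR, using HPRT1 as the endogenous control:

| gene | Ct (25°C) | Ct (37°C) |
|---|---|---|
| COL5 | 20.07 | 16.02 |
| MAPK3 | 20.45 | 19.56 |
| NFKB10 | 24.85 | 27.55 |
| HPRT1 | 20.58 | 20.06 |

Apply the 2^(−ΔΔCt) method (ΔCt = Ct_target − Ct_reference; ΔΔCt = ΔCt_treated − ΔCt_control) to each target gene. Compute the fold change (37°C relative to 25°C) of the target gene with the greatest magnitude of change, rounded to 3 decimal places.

COL5: ΔΔCt = (16.02−20.06) − (20.07−20.58) = -4.04 − (-0.51) = -3.53; fold change = 2^3.53 = 11.551
MAPK3: ΔΔCt = (19.56−20.06) − (20.45−20.58) = -0.50 − (-0.13) = -0.37; fold change = 2^0.37 = 1.292
NFKB10: ΔΔCt = (27.55−20.06) − (24.85−20.58) = 7.49 − 4.27 = 3.22; fold change = 2^-3.22 = 0.107
COL5 has the largest |ΔΔCt| = 3.53.

11.551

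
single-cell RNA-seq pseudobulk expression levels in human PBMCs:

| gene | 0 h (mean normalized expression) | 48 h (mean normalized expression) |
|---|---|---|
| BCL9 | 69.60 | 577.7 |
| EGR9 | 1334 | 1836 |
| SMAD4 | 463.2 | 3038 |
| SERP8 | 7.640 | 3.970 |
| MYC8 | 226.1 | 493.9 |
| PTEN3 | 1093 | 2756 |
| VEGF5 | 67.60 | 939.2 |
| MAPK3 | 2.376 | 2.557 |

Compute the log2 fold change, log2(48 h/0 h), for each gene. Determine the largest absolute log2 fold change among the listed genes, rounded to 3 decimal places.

log2(577.7/69.60) = 3.053  (BCL9)
log2(1836/1334) = 0.461  (EGR9)
log2(3038/463.2) = 2.713  (SMAD4)
log2(3.970/7.640) = -0.944  (SERP8)
log2(493.9/226.1) = 1.127  (MYC8)
log2(2756/1093) = 1.334  (PTEN3)
log2(939.2/67.60) = 3.796  (VEGF5)
log2(2.557/2.376) = 0.106  (MAPK3)
The largest magnitude belongs to VEGF5.

3.796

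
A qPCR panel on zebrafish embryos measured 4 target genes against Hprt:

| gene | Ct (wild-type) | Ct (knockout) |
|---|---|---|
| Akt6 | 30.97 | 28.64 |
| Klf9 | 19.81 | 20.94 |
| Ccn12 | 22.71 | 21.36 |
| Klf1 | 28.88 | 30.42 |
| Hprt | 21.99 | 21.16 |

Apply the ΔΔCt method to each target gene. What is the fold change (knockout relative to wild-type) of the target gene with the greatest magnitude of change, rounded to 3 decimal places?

0.193

Akt6: ΔΔCt = (28.64−21.16) − (30.97−21.99) = 7.48 − 8.98 = -1.50; fold change = 2^1.50 = 2.828
Klf9: ΔΔCt = (20.94−21.16) − (19.81−21.99) = -0.22 − (-2.18) = 1.96; fold change = 2^-1.96 = 0.257
Ccn12: ΔΔCt = (21.36−21.16) − (22.71−21.99) = 0.20 − 0.72 = -0.52; fold change = 2^0.52 = 1.434
Klf1: ΔΔCt = (30.42−21.16) − (28.88−21.99) = 9.26 − 6.89 = 2.37; fold change = 2^-2.37 = 0.193
Klf1 has the largest |ΔΔCt| = 2.37.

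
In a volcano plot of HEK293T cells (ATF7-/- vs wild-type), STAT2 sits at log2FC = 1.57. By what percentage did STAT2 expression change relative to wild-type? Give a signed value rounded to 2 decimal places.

196.90%

Fold change = 2^(1.57) = 2.9690
Percent change = (FC − 1) × 100% = (2.9690 − 1) × 100 = 196.90%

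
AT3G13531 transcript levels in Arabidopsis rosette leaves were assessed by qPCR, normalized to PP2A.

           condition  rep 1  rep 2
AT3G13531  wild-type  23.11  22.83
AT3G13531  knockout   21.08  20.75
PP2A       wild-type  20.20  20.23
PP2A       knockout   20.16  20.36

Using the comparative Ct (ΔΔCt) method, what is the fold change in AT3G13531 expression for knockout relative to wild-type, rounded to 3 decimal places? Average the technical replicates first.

4.287

Mean Ct: AT3G13531 wild-type 22.970; AT3G13531 knockout 20.915; PP2A wild-type 20.215; PP2A knockout 20.260
ΔCt(wild-type) = 22.970 − 20.215 = 2.755
ΔCt(knockout) = 20.915 − 20.260 = 0.655
ΔΔCt = 0.655 − 2.755 = -2.100
Fold change = 2^(−(-2.100)) = 2^2.100 = 4.2871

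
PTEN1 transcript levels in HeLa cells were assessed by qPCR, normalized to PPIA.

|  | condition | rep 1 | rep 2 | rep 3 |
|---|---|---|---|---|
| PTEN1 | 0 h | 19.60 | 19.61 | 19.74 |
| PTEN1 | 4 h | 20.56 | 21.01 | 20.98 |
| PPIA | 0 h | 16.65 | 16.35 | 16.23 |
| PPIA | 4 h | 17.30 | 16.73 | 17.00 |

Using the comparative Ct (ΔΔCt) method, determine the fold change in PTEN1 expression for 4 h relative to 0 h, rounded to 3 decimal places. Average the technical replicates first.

Mean Ct: PTEN1 0 h 19.650; PTEN1 4 h 20.850; PPIA 0 h 16.410; PPIA 4 h 17.010
ΔCt(0 h) = 19.650 − 16.410 = 3.240
ΔCt(4 h) = 20.850 − 17.010 = 3.840
ΔΔCt = 3.840 − 3.240 = 0.600
Fold change = 2^(−0.600) = 0.6598

0.660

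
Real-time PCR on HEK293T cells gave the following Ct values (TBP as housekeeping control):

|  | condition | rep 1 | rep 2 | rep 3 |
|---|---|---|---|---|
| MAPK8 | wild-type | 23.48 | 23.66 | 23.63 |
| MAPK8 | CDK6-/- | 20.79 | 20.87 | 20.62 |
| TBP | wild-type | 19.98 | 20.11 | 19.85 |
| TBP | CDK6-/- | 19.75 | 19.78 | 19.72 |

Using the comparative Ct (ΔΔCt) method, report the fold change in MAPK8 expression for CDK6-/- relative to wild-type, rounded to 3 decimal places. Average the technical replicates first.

6.063

Mean Ct: MAPK8 wild-type 23.590; MAPK8 CDK6-/- 20.760; TBP wild-type 19.980; TBP CDK6-/- 19.750
ΔCt(wild-type) = 23.590 − 19.980 = 3.610
ΔCt(CDK6-/-) = 20.760 − 19.750 = 1.010
ΔΔCt = 1.010 − 3.610 = -2.600
Fold change = 2^(−(-2.600)) = 2^2.600 = 6.0629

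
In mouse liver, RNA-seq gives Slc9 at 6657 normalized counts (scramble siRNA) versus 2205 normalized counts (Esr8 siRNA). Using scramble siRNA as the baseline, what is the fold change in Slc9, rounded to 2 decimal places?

Fold change = 2205 / 6657 = 0.331
Slc9 is downregulated.

0.33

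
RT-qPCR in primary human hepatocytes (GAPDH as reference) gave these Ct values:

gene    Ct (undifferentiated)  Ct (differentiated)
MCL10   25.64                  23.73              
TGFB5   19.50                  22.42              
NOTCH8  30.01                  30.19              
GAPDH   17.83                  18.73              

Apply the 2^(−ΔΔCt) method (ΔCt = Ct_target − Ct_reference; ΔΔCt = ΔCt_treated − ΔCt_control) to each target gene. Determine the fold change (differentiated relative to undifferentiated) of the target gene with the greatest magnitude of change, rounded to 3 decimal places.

MCL10: ΔΔCt = (23.73−18.73) − (25.64−17.83) = 5.00 − 7.81 = -2.81; fold change = 2^2.81 = 7.013
TGFB5: ΔΔCt = (22.42−18.73) − (19.50−17.83) = 3.69 − 1.67 = 2.02; fold change = 2^-2.02 = 0.247
NOTCH8: ΔΔCt = (30.19−18.73) − (30.01−17.83) = 11.46 − 12.18 = -0.72; fold change = 2^0.72 = 1.647
MCL10 has the largest |ΔΔCt| = 2.81.

7.013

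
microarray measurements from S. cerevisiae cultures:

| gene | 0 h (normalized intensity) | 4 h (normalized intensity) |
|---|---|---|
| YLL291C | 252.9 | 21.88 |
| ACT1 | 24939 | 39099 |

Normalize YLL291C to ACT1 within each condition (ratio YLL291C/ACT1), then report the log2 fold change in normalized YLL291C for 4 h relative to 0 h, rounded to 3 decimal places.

-4.180

YLL291C/ACT1 (0 h) = 252.9 / 24939 = 0.010141
YLL291C/ACT1 (4 h) = 21.88 / 39099 = 0.00055961
Fold change = 0.00055961 / 0.010141 = 0.0552
log2(0.0552) = -4.1796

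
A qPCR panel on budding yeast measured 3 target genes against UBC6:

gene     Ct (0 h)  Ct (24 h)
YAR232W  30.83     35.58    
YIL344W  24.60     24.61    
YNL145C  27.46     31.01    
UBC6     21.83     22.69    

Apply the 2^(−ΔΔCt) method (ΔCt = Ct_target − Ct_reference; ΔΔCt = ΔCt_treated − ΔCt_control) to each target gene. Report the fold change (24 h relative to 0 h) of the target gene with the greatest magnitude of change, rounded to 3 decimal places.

0.067

YAR232W: ΔΔCt = (35.58−22.69) − (30.83−21.83) = 12.89 − 9.00 = 3.89; fold change = 2^-3.89 = 0.067
YIL344W: ΔΔCt = (24.61−22.69) − (24.60−21.83) = 1.92 − 2.77 = -0.85; fold change = 2^0.85 = 1.803
YNL145C: ΔΔCt = (31.01−22.69) − (27.46−21.83) = 8.32 − 5.63 = 2.69; fold change = 2^-2.69 = 0.155
YAR232W has the largest |ΔΔCt| = 3.89.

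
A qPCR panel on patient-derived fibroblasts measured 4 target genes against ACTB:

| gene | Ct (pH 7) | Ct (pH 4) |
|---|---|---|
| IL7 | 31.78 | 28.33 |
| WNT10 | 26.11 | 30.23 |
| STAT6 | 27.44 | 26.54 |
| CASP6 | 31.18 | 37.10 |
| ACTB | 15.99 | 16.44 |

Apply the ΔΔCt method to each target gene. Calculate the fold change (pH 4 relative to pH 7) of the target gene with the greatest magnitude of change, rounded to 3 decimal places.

0.023

IL7: ΔΔCt = (28.33−16.44) − (31.78−15.99) = 11.89 − 15.79 = -3.90; fold change = 2^3.90 = 14.929
WNT10: ΔΔCt = (30.23−16.44) − (26.11−15.99) = 13.79 − 10.12 = 3.67; fold change = 2^-3.67 = 0.079
STAT6: ΔΔCt = (26.54−16.44) − (27.44−15.99) = 10.10 − 11.45 = -1.35; fold change = 2^1.35 = 2.549
CASP6: ΔΔCt = (37.10−16.44) − (31.18−15.99) = 20.66 − 15.19 = 5.47; fold change = 2^-5.47 = 0.023
CASP6 has the largest |ΔΔCt| = 5.47.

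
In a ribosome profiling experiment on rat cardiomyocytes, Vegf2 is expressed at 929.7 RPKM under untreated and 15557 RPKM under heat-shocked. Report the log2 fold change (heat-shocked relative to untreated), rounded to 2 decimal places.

4.06

Fold change = 15557 / 929.7 = 16.7334
log2(16.7334) = 4.065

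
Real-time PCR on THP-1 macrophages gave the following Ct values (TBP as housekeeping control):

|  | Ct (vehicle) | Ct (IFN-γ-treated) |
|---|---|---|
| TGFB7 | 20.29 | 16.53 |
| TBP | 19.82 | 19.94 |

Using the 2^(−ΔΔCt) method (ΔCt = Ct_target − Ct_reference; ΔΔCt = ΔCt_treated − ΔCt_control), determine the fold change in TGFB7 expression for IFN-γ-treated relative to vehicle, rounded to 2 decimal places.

14.72

ΔCt(vehicle) = 20.290 − 19.820 = 0.470
ΔCt(IFN-γ-treated) = 16.530 − 19.940 = -3.410
ΔΔCt = -3.410 − 0.470 = -3.880
Fold change = 2^(−(-3.880)) = 2^3.880 = 14.723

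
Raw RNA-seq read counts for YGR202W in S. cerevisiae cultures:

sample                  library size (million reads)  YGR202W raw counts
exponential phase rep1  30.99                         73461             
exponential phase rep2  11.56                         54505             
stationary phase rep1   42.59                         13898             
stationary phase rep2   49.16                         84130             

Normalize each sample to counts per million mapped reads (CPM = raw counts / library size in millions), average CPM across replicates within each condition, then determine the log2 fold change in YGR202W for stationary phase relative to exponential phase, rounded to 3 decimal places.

CPM(exponential phase rep1) = 73461 / 30.99 = 2370.4743
CPM(exponential phase rep2) = 54505 / 11.56 = 4714.9654
CPM(stationary phase rep1) = 13898 / 42.59 = 326.3207
CPM(stationary phase rep2) = 84130 / 49.16 = 1711.3507
mean CPM(exponential phase) = 3542.7199; mean CPM(stationary phase) = 1018.8357
Fold change = 1018.8357 / 3542.7199 = 0.28759
log2(0.28759) = -1.7979

-1.798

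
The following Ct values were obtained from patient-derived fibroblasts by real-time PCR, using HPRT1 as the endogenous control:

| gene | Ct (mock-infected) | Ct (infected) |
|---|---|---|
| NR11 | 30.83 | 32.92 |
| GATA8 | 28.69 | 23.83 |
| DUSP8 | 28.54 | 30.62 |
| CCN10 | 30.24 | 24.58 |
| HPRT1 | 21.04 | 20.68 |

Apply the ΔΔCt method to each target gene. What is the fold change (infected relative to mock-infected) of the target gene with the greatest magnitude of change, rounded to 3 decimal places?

39.397

NR11: ΔΔCt = (32.92−20.68) − (30.83−21.04) = 12.24 − 9.79 = 2.45; fold change = 2^-2.45 = 0.183
GATA8: ΔΔCt = (23.83−20.68) − (28.69−21.04) = 3.15 − 7.65 = -4.50; fold change = 2^4.50 = 22.627
DUSP8: ΔΔCt = (30.62−20.68) − (28.54−21.04) = 9.94 − 7.50 = 2.44; fold change = 2^-2.44 = 0.184
CCN10: ΔΔCt = (24.58−20.68) − (30.24−21.04) = 3.90 − 9.20 = -5.30; fold change = 2^5.30 = 39.397
CCN10 has the largest |ΔΔCt| = 5.30.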